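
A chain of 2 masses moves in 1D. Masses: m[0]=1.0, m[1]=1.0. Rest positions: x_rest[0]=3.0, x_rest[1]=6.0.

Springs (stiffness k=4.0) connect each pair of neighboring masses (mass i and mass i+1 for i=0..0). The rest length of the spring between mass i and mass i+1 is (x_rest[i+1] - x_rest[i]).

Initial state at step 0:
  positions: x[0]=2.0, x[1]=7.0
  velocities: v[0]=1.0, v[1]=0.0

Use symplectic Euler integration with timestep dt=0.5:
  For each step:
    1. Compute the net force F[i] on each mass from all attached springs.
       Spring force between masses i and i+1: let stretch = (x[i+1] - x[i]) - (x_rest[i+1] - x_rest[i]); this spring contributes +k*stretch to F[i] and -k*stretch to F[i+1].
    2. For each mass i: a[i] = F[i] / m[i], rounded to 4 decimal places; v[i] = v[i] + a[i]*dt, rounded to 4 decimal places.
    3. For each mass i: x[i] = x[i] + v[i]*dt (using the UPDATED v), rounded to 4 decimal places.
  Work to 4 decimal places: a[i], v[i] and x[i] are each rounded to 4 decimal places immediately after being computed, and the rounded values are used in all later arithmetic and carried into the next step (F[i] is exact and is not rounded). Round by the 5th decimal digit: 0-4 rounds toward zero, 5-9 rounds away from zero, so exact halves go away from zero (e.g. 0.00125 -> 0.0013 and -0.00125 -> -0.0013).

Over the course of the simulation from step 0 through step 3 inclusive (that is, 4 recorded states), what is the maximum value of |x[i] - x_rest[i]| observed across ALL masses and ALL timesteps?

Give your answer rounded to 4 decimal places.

Answer: 2.0000

Derivation:
Step 0: x=[2.0000 7.0000] v=[1.0000 0.0000]
Step 1: x=[4.5000 5.0000] v=[5.0000 -4.0000]
Step 2: x=[4.5000 5.5000] v=[0.0000 1.0000]
Step 3: x=[2.5000 8.0000] v=[-4.0000 5.0000]
Max displacement = 2.0000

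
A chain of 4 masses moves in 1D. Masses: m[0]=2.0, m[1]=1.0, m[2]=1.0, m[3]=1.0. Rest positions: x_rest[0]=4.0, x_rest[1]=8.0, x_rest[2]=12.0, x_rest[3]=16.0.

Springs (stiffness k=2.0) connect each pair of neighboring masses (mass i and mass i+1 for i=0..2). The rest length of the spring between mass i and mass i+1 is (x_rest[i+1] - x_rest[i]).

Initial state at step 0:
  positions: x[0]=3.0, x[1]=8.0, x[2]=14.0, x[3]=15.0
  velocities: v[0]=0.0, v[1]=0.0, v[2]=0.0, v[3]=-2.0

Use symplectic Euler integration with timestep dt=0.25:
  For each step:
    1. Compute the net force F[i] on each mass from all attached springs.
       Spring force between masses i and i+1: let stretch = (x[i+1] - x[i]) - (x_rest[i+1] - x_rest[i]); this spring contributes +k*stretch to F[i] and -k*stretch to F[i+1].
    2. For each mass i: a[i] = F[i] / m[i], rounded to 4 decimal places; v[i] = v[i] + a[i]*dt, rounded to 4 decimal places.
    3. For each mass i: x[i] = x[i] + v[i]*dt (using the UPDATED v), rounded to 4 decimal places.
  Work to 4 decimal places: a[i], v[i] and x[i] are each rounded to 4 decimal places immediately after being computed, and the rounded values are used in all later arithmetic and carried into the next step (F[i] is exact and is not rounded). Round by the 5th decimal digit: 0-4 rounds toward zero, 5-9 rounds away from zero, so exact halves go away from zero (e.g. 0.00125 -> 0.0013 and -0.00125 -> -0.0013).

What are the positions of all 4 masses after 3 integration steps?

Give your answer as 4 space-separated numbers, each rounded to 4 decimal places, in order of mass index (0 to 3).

Answer: 3.3879 8.2877 11.0342 15.4024

Derivation:
Step 0: x=[3.0000 8.0000 14.0000 15.0000] v=[0.0000 0.0000 0.0000 -2.0000]
Step 1: x=[3.0625 8.1250 13.3750 14.8750] v=[0.2500 0.5000 -2.5000 -0.5000]
Step 2: x=[3.1914 8.2735 12.2813 15.0625] v=[0.5156 0.5938 -4.3750 0.7500]
Step 3: x=[3.3879 8.2877 11.0342 15.4024] v=[0.7861 0.0567 -4.9883 1.3594]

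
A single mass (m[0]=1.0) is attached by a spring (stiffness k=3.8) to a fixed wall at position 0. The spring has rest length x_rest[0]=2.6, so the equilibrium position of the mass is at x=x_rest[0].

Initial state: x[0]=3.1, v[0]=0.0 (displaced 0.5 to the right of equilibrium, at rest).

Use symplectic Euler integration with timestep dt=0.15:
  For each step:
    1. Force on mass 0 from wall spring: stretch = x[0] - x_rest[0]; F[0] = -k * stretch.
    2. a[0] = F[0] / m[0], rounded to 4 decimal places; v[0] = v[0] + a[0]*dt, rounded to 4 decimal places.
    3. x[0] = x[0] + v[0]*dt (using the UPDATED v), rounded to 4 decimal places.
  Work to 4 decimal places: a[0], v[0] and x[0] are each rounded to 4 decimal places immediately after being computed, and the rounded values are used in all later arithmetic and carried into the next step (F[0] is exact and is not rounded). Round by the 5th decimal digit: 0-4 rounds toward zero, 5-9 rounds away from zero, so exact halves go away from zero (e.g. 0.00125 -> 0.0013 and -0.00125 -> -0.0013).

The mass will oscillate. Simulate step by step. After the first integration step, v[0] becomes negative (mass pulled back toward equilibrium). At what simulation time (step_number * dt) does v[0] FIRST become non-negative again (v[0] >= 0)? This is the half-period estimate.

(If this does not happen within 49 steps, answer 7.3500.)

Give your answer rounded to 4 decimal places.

Answer: 1.6500

Derivation:
Step 0: x=[3.1000] v=[0.0000]
Step 1: x=[3.0573] v=[-0.2850]
Step 2: x=[2.9754] v=[-0.5457]
Step 3: x=[2.8614] v=[-0.7597]
Step 4: x=[2.7251] v=[-0.9087]
Step 5: x=[2.5781] v=[-0.9800]
Step 6: x=[2.4330] v=[-0.9675]
Step 7: x=[2.3022] v=[-0.8723]
Step 8: x=[2.1968] v=[-0.7026]
Step 9: x=[2.1259] v=[-0.4728]
Step 10: x=[2.0955] v=[-0.2026]
Step 11: x=[2.1083] v=[0.0850]
First v>=0 after going negative at step 11, time=1.6500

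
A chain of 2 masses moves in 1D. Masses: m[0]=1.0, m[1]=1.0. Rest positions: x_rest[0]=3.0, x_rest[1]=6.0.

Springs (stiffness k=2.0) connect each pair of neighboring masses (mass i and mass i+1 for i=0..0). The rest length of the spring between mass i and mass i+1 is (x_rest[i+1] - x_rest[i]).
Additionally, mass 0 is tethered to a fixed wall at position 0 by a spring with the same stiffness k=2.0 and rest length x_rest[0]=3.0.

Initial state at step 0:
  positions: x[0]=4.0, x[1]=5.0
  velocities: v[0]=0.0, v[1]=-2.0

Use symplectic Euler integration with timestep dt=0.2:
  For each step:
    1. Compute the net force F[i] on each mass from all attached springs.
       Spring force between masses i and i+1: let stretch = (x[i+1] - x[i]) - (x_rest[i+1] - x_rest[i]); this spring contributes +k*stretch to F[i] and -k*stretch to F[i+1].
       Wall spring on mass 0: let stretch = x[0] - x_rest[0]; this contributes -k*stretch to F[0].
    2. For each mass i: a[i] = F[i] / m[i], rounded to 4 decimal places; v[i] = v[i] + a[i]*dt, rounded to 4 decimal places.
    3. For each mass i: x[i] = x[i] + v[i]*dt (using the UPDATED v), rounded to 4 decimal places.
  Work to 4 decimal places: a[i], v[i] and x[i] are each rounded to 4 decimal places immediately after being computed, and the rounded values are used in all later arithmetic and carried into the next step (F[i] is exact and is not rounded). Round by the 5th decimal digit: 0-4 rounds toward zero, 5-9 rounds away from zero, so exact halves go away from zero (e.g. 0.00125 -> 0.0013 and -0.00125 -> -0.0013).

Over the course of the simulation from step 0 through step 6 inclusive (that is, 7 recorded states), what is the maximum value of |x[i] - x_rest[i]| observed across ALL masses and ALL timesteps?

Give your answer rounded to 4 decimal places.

Step 0: x=[4.0000 5.0000] v=[0.0000 -2.0000]
Step 1: x=[3.7600 4.7600] v=[-1.2000 -1.2000]
Step 2: x=[3.2992 4.6800] v=[-2.3040 -0.4000]
Step 3: x=[2.6849 4.7295] v=[-3.0714 0.2477]
Step 4: x=[2.0194 4.8555] v=[-3.3275 0.6299]
Step 5: x=[1.4192 4.9946] v=[-3.0008 0.6955]
Step 6: x=[0.9915 5.0877] v=[-2.1383 0.4653]
Max displacement = 2.0085

Answer: 2.0085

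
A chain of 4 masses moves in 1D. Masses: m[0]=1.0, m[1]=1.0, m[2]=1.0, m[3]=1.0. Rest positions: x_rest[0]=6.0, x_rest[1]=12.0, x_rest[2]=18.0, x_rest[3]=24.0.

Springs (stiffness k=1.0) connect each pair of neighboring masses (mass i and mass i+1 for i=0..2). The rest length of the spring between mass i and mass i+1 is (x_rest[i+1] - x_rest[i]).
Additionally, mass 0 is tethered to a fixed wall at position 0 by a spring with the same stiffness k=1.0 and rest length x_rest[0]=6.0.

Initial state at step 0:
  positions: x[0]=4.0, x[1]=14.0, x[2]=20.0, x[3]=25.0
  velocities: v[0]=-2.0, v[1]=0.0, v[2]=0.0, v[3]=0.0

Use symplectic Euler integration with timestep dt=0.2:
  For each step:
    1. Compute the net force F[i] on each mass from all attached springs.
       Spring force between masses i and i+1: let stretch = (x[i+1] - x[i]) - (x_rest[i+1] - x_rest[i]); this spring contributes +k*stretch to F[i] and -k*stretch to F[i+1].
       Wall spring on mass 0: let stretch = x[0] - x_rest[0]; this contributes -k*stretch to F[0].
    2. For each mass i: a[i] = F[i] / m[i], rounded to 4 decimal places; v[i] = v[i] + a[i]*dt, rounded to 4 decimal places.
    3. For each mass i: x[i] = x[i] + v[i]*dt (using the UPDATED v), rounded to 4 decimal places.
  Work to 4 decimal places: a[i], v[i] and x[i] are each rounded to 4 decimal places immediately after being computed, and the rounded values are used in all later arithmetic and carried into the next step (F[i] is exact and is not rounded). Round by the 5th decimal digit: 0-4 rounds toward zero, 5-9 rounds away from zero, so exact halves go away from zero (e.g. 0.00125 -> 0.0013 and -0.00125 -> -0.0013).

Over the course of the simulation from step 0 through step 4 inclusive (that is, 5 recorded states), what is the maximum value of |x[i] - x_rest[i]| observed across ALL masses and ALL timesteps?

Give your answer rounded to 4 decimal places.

Answer: 2.1600

Derivation:
Step 0: x=[4.0000 14.0000 20.0000 25.0000] v=[-2.0000 0.0000 0.0000 0.0000]
Step 1: x=[3.8400 13.8400 19.9600 25.0400] v=[-0.8000 -0.8000 -0.2000 0.2000]
Step 2: x=[3.9264 13.5248 19.8784 25.1168] v=[0.4320 -1.5760 -0.4080 0.3840]
Step 3: x=[4.2397 13.0798 19.7522 25.2241] v=[1.5664 -2.2250 -0.6310 0.5363]
Step 4: x=[4.7370 12.5481 19.5780 25.3525] v=[2.4865 -2.6585 -0.8711 0.6419]
Max displacement = 2.1600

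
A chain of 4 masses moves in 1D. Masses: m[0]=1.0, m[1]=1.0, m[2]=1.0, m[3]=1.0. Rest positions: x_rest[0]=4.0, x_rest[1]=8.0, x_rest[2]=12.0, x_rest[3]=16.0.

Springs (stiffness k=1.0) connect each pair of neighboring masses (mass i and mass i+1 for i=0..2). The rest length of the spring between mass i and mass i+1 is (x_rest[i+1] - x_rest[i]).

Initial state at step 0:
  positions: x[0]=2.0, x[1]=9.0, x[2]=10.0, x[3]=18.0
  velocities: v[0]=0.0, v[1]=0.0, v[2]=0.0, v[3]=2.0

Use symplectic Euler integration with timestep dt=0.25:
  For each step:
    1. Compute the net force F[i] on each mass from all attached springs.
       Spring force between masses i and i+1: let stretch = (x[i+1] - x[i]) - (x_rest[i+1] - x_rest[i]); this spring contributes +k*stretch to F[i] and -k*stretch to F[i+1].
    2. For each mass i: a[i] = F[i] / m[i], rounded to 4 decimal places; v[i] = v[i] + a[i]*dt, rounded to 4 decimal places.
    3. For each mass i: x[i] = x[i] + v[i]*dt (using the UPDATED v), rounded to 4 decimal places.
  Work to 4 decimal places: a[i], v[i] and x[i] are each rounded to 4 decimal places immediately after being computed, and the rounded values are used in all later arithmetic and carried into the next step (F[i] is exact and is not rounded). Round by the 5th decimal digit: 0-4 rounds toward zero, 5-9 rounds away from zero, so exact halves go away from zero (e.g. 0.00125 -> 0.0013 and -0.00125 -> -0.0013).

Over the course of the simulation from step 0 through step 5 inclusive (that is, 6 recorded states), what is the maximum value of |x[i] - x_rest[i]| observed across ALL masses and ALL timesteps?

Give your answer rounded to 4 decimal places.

Answer: 2.3088

Derivation:
Step 0: x=[2.0000 9.0000 10.0000 18.0000] v=[0.0000 0.0000 0.0000 2.0000]
Step 1: x=[2.1875 8.6250 10.4375 18.2500] v=[0.7500 -1.5000 1.7500 1.0000]
Step 2: x=[2.5274 7.9609 11.2500 18.2617] v=[1.3594 -2.6563 3.2500 0.0469]
Step 3: x=[2.9569 7.1628 12.2952 18.0852] v=[1.7178 -3.1924 4.1807 -0.7060]
Step 4: x=[3.3992 6.4226 13.3815 17.7968] v=[1.7693 -2.9608 4.3451 -1.1535]
Step 5: x=[3.7805 5.9284 14.3088 17.4825] v=[1.5252 -1.9769 3.7092 -1.2573]
Max displacement = 2.3088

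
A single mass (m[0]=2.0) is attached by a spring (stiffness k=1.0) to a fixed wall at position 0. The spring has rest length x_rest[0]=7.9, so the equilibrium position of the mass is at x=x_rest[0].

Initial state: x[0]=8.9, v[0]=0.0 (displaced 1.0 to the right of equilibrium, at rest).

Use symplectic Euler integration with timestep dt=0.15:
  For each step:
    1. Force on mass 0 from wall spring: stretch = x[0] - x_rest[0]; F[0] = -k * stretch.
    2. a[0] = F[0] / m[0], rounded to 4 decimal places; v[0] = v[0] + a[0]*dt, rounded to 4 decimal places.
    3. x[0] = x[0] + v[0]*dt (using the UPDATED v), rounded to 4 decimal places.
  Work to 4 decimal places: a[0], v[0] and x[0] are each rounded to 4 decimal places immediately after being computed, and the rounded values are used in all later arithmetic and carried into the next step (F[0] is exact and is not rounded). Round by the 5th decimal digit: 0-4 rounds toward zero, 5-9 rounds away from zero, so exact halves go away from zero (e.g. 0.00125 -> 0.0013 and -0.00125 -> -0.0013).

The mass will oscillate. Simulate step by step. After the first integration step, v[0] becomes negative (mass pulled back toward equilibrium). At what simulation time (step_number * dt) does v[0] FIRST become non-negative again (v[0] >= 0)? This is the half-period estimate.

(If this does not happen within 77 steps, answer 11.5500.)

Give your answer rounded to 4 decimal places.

Answer: 4.5000

Derivation:
Step 0: x=[8.9000] v=[0.0000]
Step 1: x=[8.8888] v=[-0.0750]
Step 2: x=[8.8664] v=[-0.1492]
Step 3: x=[8.8331] v=[-0.2217]
Step 4: x=[8.7893] v=[-0.2917]
Step 5: x=[8.7355] v=[-0.3584]
Step 6: x=[8.6723] v=[-0.4211]
Step 7: x=[8.6005] v=[-0.4790]
Step 8: x=[8.5208] v=[-0.5315]
Step 9: x=[8.4341] v=[-0.5781]
Step 10: x=[8.3414] v=[-0.6182]
Step 11: x=[8.2437] v=[-0.6513]
Step 12: x=[8.1421] v=[-0.6771]
Step 13: x=[8.0378] v=[-0.6953]
Step 14: x=[7.9320] v=[-0.7056]
Step 15: x=[7.8258] v=[-0.7080]
Step 16: x=[7.7204] v=[-0.7024]
Step 17: x=[7.6171] v=[-0.6889]
Step 18: x=[7.5169] v=[-0.6677]
Step 19: x=[7.4211] v=[-0.6390]
Step 20: x=[7.3306] v=[-0.6031]
Step 21: x=[7.2465] v=[-0.5604]
Step 22: x=[7.1698] v=[-0.5114]
Step 23: x=[7.1013] v=[-0.4566]
Step 24: x=[7.0418] v=[-0.3967]
Step 25: x=[6.9920] v=[-0.3323]
Step 26: x=[6.9524] v=[-0.2642]
Step 27: x=[6.9234] v=[-0.1931]
Step 28: x=[6.9054] v=[-0.1199]
Step 29: x=[6.8986] v=[-0.0453]
Step 30: x=[6.9031] v=[0.0298]
First v>=0 after going negative at step 30, time=4.5000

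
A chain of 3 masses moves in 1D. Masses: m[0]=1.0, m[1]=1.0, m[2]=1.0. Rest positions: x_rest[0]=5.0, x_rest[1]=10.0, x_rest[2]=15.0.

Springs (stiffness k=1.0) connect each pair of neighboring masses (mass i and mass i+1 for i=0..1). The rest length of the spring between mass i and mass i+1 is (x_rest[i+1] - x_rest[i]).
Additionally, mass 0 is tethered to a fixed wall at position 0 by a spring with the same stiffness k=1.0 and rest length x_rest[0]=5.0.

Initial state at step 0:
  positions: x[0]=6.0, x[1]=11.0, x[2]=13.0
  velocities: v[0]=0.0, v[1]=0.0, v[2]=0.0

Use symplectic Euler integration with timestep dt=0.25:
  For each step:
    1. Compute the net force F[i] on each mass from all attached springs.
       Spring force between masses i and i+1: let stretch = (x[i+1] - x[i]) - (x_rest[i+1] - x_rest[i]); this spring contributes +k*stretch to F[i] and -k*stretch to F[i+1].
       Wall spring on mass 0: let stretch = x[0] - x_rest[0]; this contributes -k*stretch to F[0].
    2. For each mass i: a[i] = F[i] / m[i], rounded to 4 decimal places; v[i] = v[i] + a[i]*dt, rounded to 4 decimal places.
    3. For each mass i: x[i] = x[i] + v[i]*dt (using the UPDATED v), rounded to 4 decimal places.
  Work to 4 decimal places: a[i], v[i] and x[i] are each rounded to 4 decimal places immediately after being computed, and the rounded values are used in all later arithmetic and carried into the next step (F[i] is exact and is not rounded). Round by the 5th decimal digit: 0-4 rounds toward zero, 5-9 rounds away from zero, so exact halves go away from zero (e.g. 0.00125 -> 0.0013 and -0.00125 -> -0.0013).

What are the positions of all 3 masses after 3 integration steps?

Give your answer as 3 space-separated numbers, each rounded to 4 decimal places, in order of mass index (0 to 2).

Answer: 5.6079 10.0257 14.0113

Derivation:
Step 0: x=[6.0000 11.0000 13.0000] v=[0.0000 0.0000 0.0000]
Step 1: x=[5.9375 10.8125 13.1875] v=[-0.2500 -0.7500 0.7500]
Step 2: x=[5.8086 10.4688 13.5391] v=[-0.5156 -1.3750 1.4063]
Step 3: x=[5.6079 10.0257 14.0113] v=[-0.8027 -1.7725 1.8887]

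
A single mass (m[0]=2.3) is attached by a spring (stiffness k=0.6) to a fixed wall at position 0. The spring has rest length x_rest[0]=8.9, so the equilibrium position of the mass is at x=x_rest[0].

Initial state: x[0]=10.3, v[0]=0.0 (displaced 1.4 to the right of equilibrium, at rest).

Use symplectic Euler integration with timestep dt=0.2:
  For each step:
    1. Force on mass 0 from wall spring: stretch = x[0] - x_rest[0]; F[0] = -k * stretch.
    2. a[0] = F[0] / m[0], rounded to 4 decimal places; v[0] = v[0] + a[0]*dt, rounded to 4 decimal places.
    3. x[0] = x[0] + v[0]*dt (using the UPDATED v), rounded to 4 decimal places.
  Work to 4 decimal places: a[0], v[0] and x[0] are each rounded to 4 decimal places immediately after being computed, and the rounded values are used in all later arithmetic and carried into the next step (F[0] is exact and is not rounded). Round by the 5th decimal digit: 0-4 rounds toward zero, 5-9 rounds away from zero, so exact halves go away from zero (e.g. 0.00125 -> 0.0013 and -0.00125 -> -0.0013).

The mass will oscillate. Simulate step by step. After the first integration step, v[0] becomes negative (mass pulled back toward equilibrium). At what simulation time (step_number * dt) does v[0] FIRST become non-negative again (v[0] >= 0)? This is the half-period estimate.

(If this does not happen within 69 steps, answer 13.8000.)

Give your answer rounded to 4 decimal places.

Answer: 6.2000

Derivation:
Step 0: x=[10.3000] v=[0.0000]
Step 1: x=[10.2854] v=[-0.0730]
Step 2: x=[10.2563] v=[-0.1453]
Step 3: x=[10.2131] v=[-0.2161]
Step 4: x=[10.1562] v=[-0.2846]
Step 5: x=[10.0862] v=[-0.3501]
Step 6: x=[10.0038] v=[-0.4120]
Step 7: x=[9.9099] v=[-0.4696]
Step 8: x=[9.8054] v=[-0.5223]
Step 9: x=[9.6915] v=[-0.5695]
Step 10: x=[9.5693] v=[-0.6108]
Step 11: x=[9.4402] v=[-0.6457]
Step 12: x=[9.3054] v=[-0.6739]
Step 13: x=[9.1664] v=[-0.6951]
Step 14: x=[9.0246] v=[-0.7090]
Step 15: x=[8.8815] v=[-0.7155]
Step 16: x=[8.7386] v=[-0.7145]
Step 17: x=[8.5974] v=[-0.7061]
Step 18: x=[8.4593] v=[-0.6903]
Step 19: x=[8.3258] v=[-0.6673]
Step 20: x=[8.1983] v=[-0.6373]
Step 21: x=[8.0782] v=[-0.6007]
Step 22: x=[7.9666] v=[-0.5578]
Step 23: x=[7.8648] v=[-0.5091]
Step 24: x=[7.7738] v=[-0.4551]
Step 25: x=[7.6945] v=[-0.3963]
Step 26: x=[7.6278] v=[-0.3334]
Step 27: x=[7.5744] v=[-0.2670]
Step 28: x=[7.5348] v=[-0.1978]
Step 29: x=[7.5095] v=[-0.1266]
Step 30: x=[7.4987] v=[-0.0541]
Step 31: x=[7.5025] v=[0.0190]
First v>=0 after going negative at step 31, time=6.2000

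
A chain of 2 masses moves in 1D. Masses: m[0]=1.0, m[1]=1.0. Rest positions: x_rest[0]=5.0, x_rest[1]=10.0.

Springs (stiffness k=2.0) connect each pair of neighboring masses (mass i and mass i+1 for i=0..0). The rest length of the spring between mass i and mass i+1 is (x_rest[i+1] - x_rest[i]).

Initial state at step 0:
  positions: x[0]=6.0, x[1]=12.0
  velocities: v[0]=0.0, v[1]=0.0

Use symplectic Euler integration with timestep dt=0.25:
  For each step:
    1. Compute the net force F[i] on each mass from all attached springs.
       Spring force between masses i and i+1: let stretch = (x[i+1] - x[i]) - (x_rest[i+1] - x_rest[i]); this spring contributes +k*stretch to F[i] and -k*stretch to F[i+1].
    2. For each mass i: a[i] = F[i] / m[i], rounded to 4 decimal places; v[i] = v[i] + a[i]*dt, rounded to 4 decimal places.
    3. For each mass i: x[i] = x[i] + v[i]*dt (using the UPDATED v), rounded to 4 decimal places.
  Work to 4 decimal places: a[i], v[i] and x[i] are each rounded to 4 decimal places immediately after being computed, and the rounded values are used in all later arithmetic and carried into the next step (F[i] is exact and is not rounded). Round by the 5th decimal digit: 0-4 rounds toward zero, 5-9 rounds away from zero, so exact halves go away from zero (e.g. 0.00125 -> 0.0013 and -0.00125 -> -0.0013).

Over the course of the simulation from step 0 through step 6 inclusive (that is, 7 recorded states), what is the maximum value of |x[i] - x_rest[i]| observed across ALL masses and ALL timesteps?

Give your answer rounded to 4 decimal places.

Step 0: x=[6.0000 12.0000] v=[0.0000 0.0000]
Step 1: x=[6.1250 11.8750] v=[0.5000 -0.5000]
Step 2: x=[6.3438 11.6563] v=[0.8750 -0.8750]
Step 3: x=[6.6016 11.3985] v=[1.0313 -1.0313]
Step 4: x=[6.8341 11.1661] v=[0.9298 -0.9298]
Step 5: x=[6.9831 11.0172] v=[0.5958 -0.5958]
Step 6: x=[7.0113 10.9890] v=[0.1129 -0.1129]
Max displacement = 2.0113

Answer: 2.0113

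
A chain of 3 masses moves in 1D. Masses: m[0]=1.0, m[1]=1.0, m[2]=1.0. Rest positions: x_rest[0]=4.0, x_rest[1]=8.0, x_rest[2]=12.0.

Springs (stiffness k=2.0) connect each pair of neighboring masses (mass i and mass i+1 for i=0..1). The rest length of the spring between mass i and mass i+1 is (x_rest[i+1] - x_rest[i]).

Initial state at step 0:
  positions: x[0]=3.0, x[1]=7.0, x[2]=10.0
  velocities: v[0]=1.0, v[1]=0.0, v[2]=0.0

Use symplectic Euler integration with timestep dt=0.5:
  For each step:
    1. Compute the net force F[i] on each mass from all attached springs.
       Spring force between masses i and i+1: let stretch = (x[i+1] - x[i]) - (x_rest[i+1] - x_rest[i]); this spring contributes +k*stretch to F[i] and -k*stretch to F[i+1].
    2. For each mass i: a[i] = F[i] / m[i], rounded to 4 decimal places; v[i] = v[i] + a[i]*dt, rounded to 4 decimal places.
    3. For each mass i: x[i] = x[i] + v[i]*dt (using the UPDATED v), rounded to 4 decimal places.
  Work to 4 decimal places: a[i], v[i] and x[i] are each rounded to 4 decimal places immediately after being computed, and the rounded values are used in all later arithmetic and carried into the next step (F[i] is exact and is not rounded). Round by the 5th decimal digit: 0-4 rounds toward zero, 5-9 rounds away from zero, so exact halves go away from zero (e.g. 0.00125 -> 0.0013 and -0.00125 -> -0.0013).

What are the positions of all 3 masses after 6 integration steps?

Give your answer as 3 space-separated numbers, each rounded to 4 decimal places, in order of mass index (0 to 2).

Step 0: x=[3.0000 7.0000 10.0000] v=[1.0000 0.0000 0.0000]
Step 1: x=[3.5000 6.5000 10.5000] v=[1.0000 -1.0000 1.0000]
Step 2: x=[3.5000 6.5000 11.0000] v=[0.0000 0.0000 1.0000]
Step 3: x=[3.0000 7.2500 11.2500] v=[-1.0000 1.5000 0.5000]
Step 4: x=[2.6250 7.8750 11.5000] v=[-0.7500 1.2500 0.5000]
Step 5: x=[2.8750 7.6875 11.9375] v=[0.5000 -0.3750 0.8750]
Step 6: x=[3.5313 7.2188 12.2500] v=[1.3125 -0.9375 0.6250]

Answer: 3.5313 7.2188 12.2500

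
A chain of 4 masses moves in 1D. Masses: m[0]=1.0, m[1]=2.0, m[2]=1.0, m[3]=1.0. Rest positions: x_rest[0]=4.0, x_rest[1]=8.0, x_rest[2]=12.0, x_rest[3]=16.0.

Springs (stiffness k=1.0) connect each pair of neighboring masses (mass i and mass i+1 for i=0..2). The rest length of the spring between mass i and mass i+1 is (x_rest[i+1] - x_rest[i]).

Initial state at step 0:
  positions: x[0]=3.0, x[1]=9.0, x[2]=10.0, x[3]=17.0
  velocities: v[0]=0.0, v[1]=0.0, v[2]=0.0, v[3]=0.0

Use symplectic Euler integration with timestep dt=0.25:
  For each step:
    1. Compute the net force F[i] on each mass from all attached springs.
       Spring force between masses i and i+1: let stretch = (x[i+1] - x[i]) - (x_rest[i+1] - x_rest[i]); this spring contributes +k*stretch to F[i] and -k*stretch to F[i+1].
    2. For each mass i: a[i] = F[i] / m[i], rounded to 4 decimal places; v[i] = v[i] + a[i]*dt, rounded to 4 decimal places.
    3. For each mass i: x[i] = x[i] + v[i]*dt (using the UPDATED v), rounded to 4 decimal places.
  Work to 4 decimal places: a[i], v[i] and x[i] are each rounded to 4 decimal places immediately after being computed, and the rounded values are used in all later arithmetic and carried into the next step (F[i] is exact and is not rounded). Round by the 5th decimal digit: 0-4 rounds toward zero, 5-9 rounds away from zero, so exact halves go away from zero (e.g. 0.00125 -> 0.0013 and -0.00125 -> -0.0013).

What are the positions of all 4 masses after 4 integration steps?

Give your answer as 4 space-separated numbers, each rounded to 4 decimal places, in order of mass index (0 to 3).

Answer: 4.0047 7.7892 12.8088 15.6083

Derivation:
Step 0: x=[3.0000 9.0000 10.0000 17.0000] v=[0.0000 0.0000 0.0000 0.0000]
Step 1: x=[3.1250 8.8438 10.3750 16.8125] v=[0.5000 -0.6250 1.5000 -0.7500]
Step 2: x=[3.3574 8.5567 11.0567 16.4727] v=[0.9297 -1.1485 2.7266 -1.3594]
Step 3: x=[3.6648 8.1852 11.9206 16.0444] v=[1.2295 -1.4859 3.4556 -1.7134]
Step 4: x=[4.0047 7.7892 12.8088 15.6083] v=[1.3596 -1.5840 3.5527 -1.7444]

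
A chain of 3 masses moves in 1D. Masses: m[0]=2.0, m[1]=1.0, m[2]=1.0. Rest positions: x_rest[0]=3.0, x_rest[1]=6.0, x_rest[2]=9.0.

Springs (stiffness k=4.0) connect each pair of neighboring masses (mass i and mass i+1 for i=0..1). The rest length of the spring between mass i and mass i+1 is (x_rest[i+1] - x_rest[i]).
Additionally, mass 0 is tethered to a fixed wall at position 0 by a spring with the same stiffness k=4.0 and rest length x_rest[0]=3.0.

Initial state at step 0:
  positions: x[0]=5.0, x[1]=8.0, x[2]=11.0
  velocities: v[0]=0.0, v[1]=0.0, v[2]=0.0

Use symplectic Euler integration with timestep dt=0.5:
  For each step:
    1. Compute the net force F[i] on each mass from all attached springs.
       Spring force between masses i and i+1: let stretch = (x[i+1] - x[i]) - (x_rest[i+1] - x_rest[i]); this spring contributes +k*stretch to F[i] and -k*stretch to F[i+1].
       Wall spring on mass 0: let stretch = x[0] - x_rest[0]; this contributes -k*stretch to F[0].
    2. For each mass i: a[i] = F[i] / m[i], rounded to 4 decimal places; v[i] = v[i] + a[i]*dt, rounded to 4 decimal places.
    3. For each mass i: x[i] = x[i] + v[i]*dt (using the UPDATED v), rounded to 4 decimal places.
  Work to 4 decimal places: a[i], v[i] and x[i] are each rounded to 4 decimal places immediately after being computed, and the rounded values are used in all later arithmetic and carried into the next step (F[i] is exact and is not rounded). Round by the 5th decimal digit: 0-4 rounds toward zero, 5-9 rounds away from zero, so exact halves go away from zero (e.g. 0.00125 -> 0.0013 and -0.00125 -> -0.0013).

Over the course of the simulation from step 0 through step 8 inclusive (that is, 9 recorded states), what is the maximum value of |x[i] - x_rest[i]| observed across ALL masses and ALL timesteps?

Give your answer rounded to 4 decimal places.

Answer: 3.0000

Derivation:
Step 0: x=[5.0000 8.0000 11.0000] v=[0.0000 0.0000 0.0000]
Step 1: x=[4.0000 8.0000 11.0000] v=[-2.0000 0.0000 0.0000]
Step 2: x=[3.0000 7.0000 11.0000] v=[-2.0000 -2.0000 0.0000]
Step 3: x=[2.5000 6.0000 10.0000] v=[-1.0000 -2.0000 -2.0000]
Step 4: x=[2.5000 5.5000 8.0000] v=[0.0000 -1.0000 -4.0000]
Step 5: x=[2.7500 4.5000 6.5000] v=[0.5000 -2.0000 -3.0000]
Step 6: x=[2.5000 3.7500 6.0000] v=[-0.5000 -1.5000 -1.0000]
Step 7: x=[1.6250 4.0000 6.2500] v=[-1.7500 0.5000 0.5000]
Step 8: x=[1.1250 4.1250 7.2500] v=[-1.0000 0.2500 2.0000]
Max displacement = 3.0000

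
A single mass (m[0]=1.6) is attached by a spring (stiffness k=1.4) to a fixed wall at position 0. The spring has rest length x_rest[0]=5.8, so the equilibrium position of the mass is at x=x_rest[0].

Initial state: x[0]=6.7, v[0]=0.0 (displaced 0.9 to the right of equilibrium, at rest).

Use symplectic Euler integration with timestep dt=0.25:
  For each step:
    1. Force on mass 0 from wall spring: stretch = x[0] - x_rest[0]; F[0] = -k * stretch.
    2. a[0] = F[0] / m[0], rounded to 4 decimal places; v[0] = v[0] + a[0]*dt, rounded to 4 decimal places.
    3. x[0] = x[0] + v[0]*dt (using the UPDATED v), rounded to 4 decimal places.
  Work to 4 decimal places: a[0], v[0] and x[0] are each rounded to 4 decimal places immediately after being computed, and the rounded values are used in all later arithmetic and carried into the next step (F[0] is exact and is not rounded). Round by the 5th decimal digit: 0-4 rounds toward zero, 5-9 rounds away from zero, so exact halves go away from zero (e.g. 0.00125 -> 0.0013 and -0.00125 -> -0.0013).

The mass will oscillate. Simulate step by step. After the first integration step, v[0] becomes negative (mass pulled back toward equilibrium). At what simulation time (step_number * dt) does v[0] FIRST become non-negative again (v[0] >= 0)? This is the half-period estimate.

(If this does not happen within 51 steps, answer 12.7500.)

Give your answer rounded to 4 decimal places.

Step 0: x=[6.7000] v=[0.0000]
Step 1: x=[6.6508] v=[-0.1969]
Step 2: x=[6.5551] v=[-0.3830]
Step 3: x=[6.4181] v=[-0.5482]
Step 4: x=[6.2473] v=[-0.6834]
Step 5: x=[6.0520] v=[-0.7813]
Step 6: x=[5.8429] v=[-0.8364]
Step 7: x=[5.6315] v=[-0.8458]
Step 8: x=[5.4293] v=[-0.8090]
Step 9: x=[5.2473] v=[-0.7279]
Step 10: x=[5.0956] v=[-0.6070]
Step 11: x=[4.9824] v=[-0.4529]
Step 12: x=[4.9139] v=[-0.2741]
Step 13: x=[4.8938] v=[-0.0803]
Step 14: x=[4.9233] v=[0.1179]
First v>=0 after going negative at step 14, time=3.5000

Answer: 3.5000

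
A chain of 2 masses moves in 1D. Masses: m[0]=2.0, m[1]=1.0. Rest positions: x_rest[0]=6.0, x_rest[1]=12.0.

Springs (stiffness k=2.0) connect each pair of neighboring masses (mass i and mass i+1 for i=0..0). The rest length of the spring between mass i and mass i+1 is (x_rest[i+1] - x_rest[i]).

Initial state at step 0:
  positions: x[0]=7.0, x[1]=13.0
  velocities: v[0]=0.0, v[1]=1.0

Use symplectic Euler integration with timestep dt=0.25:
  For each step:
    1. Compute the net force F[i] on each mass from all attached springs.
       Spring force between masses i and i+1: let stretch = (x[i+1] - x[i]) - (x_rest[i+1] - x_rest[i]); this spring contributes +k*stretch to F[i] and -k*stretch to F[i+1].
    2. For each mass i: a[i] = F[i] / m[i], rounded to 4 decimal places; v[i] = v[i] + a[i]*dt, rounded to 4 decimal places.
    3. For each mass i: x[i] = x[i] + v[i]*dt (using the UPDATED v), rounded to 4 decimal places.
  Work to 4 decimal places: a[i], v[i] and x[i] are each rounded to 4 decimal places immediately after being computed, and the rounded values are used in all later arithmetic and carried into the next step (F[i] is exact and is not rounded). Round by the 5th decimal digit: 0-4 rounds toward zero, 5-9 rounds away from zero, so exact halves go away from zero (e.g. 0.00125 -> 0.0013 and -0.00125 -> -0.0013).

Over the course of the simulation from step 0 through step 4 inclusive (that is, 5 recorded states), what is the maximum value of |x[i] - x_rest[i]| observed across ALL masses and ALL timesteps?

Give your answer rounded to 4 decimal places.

Step 0: x=[7.0000 13.0000] v=[0.0000 1.0000]
Step 1: x=[7.0000 13.2500] v=[0.0000 1.0000]
Step 2: x=[7.0156 13.4688] v=[0.0625 0.8750]
Step 3: x=[7.0596 13.6309] v=[0.1758 0.6484]
Step 4: x=[7.1393 13.7216] v=[0.3186 0.3628]
Max displacement = 1.7216

Answer: 1.7216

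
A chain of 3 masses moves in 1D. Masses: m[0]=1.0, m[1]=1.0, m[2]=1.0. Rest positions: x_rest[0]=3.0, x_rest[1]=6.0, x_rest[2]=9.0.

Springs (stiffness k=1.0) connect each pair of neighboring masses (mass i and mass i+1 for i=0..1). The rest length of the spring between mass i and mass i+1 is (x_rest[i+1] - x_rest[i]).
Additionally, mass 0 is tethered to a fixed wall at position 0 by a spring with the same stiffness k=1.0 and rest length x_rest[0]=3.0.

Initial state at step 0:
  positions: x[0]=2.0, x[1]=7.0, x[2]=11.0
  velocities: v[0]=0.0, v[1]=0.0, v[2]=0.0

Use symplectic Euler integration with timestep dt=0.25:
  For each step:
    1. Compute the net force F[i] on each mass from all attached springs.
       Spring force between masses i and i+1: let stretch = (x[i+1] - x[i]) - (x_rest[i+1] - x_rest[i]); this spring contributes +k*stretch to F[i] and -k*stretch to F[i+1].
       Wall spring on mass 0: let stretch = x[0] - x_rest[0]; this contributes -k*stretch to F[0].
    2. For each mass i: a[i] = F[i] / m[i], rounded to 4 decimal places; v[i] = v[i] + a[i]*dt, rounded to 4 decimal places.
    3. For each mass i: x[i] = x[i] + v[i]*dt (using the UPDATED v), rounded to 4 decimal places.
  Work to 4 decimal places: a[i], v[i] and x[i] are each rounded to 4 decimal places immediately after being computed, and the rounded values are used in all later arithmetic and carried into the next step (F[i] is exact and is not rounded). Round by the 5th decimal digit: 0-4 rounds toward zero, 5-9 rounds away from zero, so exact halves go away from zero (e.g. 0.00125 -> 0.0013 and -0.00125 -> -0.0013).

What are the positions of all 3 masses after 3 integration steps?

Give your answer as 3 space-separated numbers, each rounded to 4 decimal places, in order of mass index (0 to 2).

Answer: 2.9927 6.6995 10.6260

Derivation:
Step 0: x=[2.0000 7.0000 11.0000] v=[0.0000 0.0000 0.0000]
Step 1: x=[2.1875 6.9375 10.9375] v=[0.7500 -0.2500 -0.2500]
Step 2: x=[2.5352 6.8281 10.8125] v=[1.3906 -0.4375 -0.5000]
Step 3: x=[2.9927 6.6995 10.6260] v=[1.8300 -0.5146 -0.7461]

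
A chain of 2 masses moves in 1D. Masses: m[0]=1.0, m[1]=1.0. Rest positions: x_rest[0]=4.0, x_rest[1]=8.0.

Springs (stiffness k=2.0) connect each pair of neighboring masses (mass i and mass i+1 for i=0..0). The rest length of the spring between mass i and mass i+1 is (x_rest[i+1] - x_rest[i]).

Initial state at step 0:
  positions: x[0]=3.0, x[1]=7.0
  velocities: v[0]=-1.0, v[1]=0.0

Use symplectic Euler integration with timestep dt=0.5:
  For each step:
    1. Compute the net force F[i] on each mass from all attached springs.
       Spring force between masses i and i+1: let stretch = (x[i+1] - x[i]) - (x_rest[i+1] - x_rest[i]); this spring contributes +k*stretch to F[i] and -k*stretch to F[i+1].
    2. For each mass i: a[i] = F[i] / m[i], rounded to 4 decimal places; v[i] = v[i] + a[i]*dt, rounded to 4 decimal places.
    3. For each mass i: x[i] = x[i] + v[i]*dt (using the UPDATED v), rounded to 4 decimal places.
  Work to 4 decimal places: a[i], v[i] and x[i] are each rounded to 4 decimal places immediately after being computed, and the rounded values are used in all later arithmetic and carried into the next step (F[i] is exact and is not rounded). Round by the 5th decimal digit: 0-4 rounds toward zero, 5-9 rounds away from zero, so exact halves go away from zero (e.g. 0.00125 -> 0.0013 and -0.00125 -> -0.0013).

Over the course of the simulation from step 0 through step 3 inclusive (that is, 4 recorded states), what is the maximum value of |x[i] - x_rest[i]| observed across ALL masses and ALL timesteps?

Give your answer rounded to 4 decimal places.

Answer: 1.7500

Derivation:
Step 0: x=[3.0000 7.0000] v=[-1.0000 0.0000]
Step 1: x=[2.5000 7.0000] v=[-1.0000 0.0000]
Step 2: x=[2.2500 6.7500] v=[-0.5000 -0.5000]
Step 3: x=[2.2500 6.2500] v=[0.0000 -1.0000]
Max displacement = 1.7500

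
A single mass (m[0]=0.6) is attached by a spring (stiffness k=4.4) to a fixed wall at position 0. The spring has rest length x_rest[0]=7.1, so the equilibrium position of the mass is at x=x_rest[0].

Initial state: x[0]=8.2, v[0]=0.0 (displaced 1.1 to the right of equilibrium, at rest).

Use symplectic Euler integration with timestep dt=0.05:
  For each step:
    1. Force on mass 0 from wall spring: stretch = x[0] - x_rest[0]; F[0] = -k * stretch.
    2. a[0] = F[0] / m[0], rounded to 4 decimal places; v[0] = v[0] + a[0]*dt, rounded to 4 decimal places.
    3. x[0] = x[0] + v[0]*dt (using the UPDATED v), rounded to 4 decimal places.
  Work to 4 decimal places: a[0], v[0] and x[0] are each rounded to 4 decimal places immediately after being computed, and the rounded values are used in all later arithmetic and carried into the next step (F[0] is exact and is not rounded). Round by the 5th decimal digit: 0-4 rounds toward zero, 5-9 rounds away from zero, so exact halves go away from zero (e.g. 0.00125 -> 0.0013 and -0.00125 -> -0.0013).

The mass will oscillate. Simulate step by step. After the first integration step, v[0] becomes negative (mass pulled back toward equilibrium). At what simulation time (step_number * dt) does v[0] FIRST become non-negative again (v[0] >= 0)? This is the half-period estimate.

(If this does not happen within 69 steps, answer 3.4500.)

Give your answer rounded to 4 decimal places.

Answer: 1.2000

Derivation:
Step 0: x=[8.2000] v=[0.0000]
Step 1: x=[8.1798] v=[-0.4033]
Step 2: x=[8.1398] v=[-0.7992]
Step 3: x=[8.0808] v=[-1.1805]
Step 4: x=[8.0038] v=[-1.5401]
Step 5: x=[7.9102] v=[-1.8715]
Step 6: x=[7.8018] v=[-2.1686]
Step 7: x=[7.6805] v=[-2.4259]
Step 8: x=[7.5486] v=[-2.6388]
Step 9: x=[7.4084] v=[-2.8033]
Step 10: x=[7.2626] v=[-2.9164]
Step 11: x=[7.1138] v=[-2.9760]
Step 12: x=[6.9647] v=[-2.9811]
Step 13: x=[6.8181] v=[-2.9315]
Step 14: x=[6.6767] v=[-2.8281]
Step 15: x=[6.5431] v=[-2.6729]
Step 16: x=[6.4197] v=[-2.4687]
Step 17: x=[6.3087] v=[-2.2193]
Step 18: x=[6.2122] v=[-1.9292]
Step 19: x=[6.1320] v=[-1.6037]
Step 20: x=[6.0696] v=[-1.2488]
Step 21: x=[6.0261] v=[-0.8710]
Step 22: x=[6.0022] v=[-0.4772]
Step 23: x=[5.9985] v=[-0.0747]
Step 24: x=[6.0150] v=[0.3292]
First v>=0 after going negative at step 24, time=1.2000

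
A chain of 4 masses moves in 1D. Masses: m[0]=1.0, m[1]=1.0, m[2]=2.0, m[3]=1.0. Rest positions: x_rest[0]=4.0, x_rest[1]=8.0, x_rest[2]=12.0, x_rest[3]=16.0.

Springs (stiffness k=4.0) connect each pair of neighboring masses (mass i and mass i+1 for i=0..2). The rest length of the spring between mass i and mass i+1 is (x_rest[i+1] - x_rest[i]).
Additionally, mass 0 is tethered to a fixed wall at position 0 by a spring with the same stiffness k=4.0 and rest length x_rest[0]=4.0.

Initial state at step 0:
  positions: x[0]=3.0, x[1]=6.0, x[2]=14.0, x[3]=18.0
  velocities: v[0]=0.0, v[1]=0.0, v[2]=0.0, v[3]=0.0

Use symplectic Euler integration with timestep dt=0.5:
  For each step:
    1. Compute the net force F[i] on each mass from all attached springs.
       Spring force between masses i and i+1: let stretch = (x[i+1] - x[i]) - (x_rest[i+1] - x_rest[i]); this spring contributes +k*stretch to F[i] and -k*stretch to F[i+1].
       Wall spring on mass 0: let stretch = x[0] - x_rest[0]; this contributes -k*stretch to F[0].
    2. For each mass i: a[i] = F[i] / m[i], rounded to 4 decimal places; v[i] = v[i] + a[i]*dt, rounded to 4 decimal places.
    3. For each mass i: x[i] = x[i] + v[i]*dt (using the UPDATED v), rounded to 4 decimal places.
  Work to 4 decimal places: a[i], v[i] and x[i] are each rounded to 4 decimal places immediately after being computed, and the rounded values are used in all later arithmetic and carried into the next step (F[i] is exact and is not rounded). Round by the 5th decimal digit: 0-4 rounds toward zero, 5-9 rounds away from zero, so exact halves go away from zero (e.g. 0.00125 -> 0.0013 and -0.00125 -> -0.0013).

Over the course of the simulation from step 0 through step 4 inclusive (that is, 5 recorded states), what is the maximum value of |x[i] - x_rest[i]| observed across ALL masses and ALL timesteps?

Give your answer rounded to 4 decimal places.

Step 0: x=[3.0000 6.0000 14.0000 18.0000] v=[0.0000 0.0000 0.0000 0.0000]
Step 1: x=[3.0000 11.0000 12.0000 18.0000] v=[0.0000 10.0000 -4.0000 0.0000]
Step 2: x=[8.0000 9.0000 12.5000 16.0000] v=[10.0000 -4.0000 1.0000 -4.0000]
Step 3: x=[6.0000 9.5000 13.0000 14.5000] v=[-4.0000 1.0000 1.0000 -3.0000]
Step 4: x=[1.5000 10.0000 12.5000 15.5000] v=[-9.0000 1.0000 -1.0000 2.0000]
Max displacement = 4.0000

Answer: 4.0000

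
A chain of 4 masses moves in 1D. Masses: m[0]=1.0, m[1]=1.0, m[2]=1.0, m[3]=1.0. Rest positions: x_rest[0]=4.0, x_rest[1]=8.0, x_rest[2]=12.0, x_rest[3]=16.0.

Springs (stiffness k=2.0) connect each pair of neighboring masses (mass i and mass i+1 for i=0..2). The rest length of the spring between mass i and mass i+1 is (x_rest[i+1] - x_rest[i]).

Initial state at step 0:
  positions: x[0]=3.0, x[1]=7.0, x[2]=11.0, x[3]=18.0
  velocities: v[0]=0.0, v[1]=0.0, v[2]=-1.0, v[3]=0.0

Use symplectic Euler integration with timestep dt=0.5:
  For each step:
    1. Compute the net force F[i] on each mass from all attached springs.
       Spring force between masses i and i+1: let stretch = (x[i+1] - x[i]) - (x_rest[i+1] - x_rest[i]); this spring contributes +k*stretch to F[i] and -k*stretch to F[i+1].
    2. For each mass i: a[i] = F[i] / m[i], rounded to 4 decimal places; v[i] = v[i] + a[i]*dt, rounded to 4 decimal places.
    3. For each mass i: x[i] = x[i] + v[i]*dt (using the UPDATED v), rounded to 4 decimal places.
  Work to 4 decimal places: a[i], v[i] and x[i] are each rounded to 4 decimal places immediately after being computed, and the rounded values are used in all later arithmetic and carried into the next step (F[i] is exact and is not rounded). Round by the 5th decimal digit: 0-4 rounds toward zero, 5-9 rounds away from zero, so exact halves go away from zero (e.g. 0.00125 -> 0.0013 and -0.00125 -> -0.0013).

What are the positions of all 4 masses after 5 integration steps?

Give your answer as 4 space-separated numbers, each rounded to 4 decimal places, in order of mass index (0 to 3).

Answer: 5.0625 7.2500 9.7500 14.4375

Derivation:
Step 0: x=[3.0000 7.0000 11.0000 18.0000] v=[0.0000 0.0000 -1.0000 0.0000]
Step 1: x=[3.0000 7.0000 12.0000 16.5000] v=[0.0000 0.0000 2.0000 -3.0000]
Step 2: x=[3.0000 7.5000 12.7500 14.7500] v=[0.0000 1.0000 1.5000 -3.5000]
Step 3: x=[3.2500 8.3750 11.8750 14.0000] v=[0.5000 1.7500 -1.7500 -1.5000]
Step 4: x=[4.0625 8.4375 10.3125 14.1875] v=[1.6250 0.1250 -3.1250 0.3750]
Step 5: x=[5.0625 7.2500 9.7500 14.4375] v=[2.0000 -2.3750 -1.1250 0.5000]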